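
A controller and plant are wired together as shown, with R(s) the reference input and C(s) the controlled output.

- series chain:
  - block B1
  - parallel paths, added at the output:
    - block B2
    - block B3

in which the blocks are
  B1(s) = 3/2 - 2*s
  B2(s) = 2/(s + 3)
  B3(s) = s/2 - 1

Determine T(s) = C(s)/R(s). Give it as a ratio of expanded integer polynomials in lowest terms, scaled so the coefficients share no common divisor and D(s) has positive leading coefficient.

Answer: (-4*s^3 - s^2 + 11*s - 6)/(4*s + 12)

Working:
Step 1 - parallel reduction of B2, B3 gives (s^2 + s - 2)/(2*s + 6)
Step 2 - multiply B1, (B2+B3) (series): this yields T(s), and no further normalization is needed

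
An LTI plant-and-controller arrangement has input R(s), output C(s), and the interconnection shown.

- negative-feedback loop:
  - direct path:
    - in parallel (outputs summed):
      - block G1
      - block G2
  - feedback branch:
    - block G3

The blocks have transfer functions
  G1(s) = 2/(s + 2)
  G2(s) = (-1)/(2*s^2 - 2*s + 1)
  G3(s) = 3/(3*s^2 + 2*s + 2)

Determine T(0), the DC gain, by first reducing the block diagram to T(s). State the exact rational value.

1. reduce the parallel group G1, G2 gives (4*s^2 - 5*s)/(2*s^3 + 2*s^2 - 3*s + 2)
2. collapse the loop ((G1+G2) forward, G3 return) gives (12*s^4 - 7*s^3 - 2*s^2 - 10*s)/(6*s^5 + 10*s^4 - s^3 + 16*s^2 - 17*s + 4)
Evaluating the step-2 result (the overall T(s)) at s = 0 gives T(0) = 0/4 = 0.

Hence the answer: 0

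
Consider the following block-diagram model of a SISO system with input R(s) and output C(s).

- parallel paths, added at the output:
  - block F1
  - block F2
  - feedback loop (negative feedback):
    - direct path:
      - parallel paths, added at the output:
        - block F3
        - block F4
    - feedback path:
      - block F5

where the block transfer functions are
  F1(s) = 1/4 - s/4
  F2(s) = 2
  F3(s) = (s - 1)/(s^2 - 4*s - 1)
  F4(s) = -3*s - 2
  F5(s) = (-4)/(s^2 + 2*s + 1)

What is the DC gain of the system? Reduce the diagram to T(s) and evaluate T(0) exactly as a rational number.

Step 1. reduce the parallel group F3, F4: (-3*s^3 + 10*s^2 + 12*s + 1)/(s^2 - 4*s - 1)
Step 2. close the feedback loop around (F3+F4), F5: (-3*s^5 + 4*s^4 + 29*s^3 + 35*s^2 + 14*s + 1)/(s^4 + 10*s^3 - 48*s^2 - 54*s - 5)
Step 3. parallel reduction of F1, F2, [(F3+F4)/(1+(F3+F4)*F5)]: (-13*s^5 + 15*s^4 + 254*s^3 - 238*s^2 - 425*s - 41)/(4*s^4 + 40*s^3 - 192*s^2 - 216*s - 20)
DC gain: substitute s = 0 into T(s) from step 3: T(0) = -41/(-20) = 41/20.

Hence the answer: 41/20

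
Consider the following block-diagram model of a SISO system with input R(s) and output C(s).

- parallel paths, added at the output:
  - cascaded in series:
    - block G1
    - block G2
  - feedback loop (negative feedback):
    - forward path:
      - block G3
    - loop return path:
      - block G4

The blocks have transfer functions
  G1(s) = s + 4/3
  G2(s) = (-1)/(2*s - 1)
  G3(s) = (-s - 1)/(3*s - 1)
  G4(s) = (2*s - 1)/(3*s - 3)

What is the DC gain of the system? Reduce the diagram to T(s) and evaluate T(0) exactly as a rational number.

Reducing step by step:

1. cascade G1, G2, giving (-3*s - 4)/(6*s - 3)
2. reduce the feedback loop with forward G3 and return G4, giving (3 - 3*s^2)/(7*s^2 - 13*s + 4)
3. parallel reduction of (G1*G2), [G3/(1+G3*G4)], giving (-39*s^3 + 20*s^2 + 58*s - 25)/(42*s^3 - 99*s^2 + 63*s - 12)
Step 3 gives the overall T(s). Then T(0) = -25/(-12) = 25/12.

Answer: 25/12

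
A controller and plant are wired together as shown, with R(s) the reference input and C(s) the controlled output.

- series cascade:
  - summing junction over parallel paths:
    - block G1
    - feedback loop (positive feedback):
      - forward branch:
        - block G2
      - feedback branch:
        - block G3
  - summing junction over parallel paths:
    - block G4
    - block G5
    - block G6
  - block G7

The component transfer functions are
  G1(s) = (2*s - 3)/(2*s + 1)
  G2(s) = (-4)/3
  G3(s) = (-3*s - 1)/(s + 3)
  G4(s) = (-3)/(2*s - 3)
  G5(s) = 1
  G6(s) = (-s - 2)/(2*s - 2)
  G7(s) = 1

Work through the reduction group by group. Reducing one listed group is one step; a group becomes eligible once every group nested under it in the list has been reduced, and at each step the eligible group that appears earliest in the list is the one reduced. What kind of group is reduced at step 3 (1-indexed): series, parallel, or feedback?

Reducing step by step:

Step 1: apply the feedback formula to G2, G3
Step 2: sum the parallel branches G1, [G2/(1-G2*G3)]
Step 3: combine G4, G5, G6 in parallel
Step 4: multiply (G1+[G2/(1-G2*G3)]), (G4+G5+G6), G7 (series)
So the answer for step 3 is parallel.

Answer: parallel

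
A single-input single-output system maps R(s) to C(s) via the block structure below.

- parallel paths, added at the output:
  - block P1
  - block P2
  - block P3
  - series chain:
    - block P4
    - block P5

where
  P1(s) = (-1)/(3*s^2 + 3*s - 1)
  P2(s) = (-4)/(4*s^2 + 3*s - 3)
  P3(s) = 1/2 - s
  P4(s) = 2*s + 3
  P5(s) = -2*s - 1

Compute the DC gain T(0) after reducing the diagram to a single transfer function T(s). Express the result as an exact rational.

1. multiply P4, P5 (series) -> -4*s^2 - 8*s - 3
2. parallel reduction of P1, P2, P3, (P4*P5) -> (-96*s^6 - 384*s^5 - 406*s^4 + 63*s^3 + 180*s^2 - 24*s - 1)/(24*s^4 + 42*s^3 - 8*s^2 - 24*s + 6)
DC gain: substitute s = 0 into T(s) from step 2: T(0) = -1/6.

Answer: -1/6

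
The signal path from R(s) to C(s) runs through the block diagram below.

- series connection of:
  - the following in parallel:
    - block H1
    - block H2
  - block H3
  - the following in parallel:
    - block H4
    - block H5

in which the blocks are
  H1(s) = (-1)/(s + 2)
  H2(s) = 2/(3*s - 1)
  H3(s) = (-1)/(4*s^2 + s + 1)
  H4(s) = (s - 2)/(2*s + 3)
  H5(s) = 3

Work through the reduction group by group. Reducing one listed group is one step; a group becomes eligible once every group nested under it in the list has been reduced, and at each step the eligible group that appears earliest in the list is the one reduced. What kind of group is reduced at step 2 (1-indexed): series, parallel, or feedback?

[1] reduce the parallel group H1, H2
[2] sum the parallel branches H4, H5
[3] series reduction of (H1+H2), H3, (H4+H5)
At step 2 the group reduced is parallel.

Therefore the answer is parallel.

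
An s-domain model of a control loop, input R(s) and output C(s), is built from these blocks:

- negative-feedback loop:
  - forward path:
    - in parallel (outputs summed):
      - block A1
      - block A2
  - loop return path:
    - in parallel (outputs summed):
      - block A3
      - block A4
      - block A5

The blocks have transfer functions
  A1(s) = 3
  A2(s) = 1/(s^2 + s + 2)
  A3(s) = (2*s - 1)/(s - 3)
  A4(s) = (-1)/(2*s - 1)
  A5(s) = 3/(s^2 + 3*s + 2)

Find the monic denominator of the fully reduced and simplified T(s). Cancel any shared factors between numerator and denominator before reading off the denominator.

Step 1. add A1, A2 (parallel): (3*s^2 + 3*s + 7)/(s^2 + s + 2)
Step 2. parallel reduction of A3, A4, A5: (4*s^4 + 7*s^3 + 3*s^2 - 19*s + 17)/(2*s^4 - s^3 - 14*s^2 - 5*s + 6)
Step 3. close the feedback loop around (A1+A2), (A3+A4+A5): (6*s^6 + 3*s^5 - 31*s^4 - 64*s^3 - 95*s^2 - 17*s + 42)/(14*s^6 + 34*s^5 + 47*s^4 - 20*s^3 - 12*s^2 - 86*s + 131)
T(s) is the step-3 result (common factors already cancelled). Leading coefficient of the denominator: 14. Divide through by 14 for the monic polynomial.

Answer: s^6 + 17*s^5/7 + 47*s^4/14 - 10*s^3/7 - 6*s^2/7 - 43*s/7 + 131/14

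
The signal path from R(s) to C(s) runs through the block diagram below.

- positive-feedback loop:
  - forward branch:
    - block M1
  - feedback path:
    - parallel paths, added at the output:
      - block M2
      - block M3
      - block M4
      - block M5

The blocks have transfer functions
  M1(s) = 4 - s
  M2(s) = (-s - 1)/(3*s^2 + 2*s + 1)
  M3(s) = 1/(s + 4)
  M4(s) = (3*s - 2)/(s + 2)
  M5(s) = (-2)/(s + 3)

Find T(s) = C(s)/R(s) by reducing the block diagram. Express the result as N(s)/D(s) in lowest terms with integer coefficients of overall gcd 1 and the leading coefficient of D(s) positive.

The answer is (-3*s^6 - 17*s^5 + 19*s^4 + 255*s^3 + 458*s^2 + 272*s + 96)/(9*s^6 + 26*s^5 - 133*s^4 - 288*s^3 + 386*s^2 + 428*s + 256).

Reasoning:
(1) combine M2, M3, M4, M5 in parallel; result (9*s^5 + 59*s^4 + 74*s^3 - 89*s^2 - 103*s - 58)/(3*s^5 + 29*s^4 + 97*s^3 + 133*s^2 + 74*s + 24)
(2) feedback reduction of M1, (M2+M3+M4+M5): this yields T(s), and no further normalization is needed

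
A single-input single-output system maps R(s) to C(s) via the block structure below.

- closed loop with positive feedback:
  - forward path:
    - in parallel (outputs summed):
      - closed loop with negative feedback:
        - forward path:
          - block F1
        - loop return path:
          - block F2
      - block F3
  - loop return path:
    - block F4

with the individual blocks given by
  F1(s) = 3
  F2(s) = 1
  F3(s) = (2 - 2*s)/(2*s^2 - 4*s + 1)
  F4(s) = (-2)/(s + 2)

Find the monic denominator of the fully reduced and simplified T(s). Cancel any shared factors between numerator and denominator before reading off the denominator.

Step 1. feedback reduction of F1, F2 gives 3/4
Step 2. parallel reduction of [F1/(1+F1*F2)], F3 gives (6*s^2 - 20*s + 11)/(8*s^2 - 16*s + 4)
Step 3. reduce the feedback loop with forward ([F1/(1+F1*F2)]+F3) and return F4 gives (6*s^3 - 8*s^2 - 29*s + 22)/(8*s^3 + 12*s^2 - 68*s + 30)
Step 3 gives the fully reduced T(s), with no common factor left to cancel. The denominator's leading coefficient is 8, so divide each of its coefficients by 8 to get the monic form.

Hence the answer: s^3 + 3*s^2/2 - 17*s/2 + 15/4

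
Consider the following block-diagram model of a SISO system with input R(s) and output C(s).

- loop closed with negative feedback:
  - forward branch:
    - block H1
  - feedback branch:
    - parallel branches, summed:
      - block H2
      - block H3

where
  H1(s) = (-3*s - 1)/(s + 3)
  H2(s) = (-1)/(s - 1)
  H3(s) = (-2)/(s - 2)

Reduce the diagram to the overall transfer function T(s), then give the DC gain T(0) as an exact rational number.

Step 1 - reduce the parallel group H2, H3 -> (4 - 3*s)/(s^2 - 3*s + 2)
Step 2 - apply the feedback formula to H1, (H2+H3) -> (-3*s^3 + 8*s^2 - 3*s - 2)/(s^3 + 9*s^2 - 16*s + 2)
Step 2 gives the overall T(s). Then T(0) = -2/2 = -1.

Final answer: -1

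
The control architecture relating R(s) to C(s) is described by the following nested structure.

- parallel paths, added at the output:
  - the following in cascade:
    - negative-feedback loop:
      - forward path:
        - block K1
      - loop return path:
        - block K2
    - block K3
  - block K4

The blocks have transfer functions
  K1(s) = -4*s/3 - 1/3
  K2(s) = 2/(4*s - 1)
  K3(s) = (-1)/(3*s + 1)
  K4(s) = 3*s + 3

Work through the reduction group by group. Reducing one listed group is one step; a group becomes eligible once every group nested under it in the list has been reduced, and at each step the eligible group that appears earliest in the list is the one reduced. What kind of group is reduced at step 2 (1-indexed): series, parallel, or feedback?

(1) close the feedback loop around K1, K2
(2) series reduction of [K1/(1+K1*K2)], K3
(3) sum the parallel branches ([K1/(1+K1*K2)]*K3), K4
The group at step 2 is a series group.

Hence the answer: series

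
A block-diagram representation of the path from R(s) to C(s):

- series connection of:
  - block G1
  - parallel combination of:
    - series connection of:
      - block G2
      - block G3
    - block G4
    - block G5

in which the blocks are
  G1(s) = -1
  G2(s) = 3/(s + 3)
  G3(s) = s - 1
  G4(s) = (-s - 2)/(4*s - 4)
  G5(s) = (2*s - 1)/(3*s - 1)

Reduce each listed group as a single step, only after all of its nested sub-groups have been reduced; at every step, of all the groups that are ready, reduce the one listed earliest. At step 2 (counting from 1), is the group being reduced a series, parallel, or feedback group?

Step 1. reduce the series chain G2, G3
Step 2. sum the parallel branches (G2*G3), G4, G5
Step 3. combine G1, ((G2*G3)+G4+G5) in series
The group at step 2 is a parallel group.

Final answer: parallel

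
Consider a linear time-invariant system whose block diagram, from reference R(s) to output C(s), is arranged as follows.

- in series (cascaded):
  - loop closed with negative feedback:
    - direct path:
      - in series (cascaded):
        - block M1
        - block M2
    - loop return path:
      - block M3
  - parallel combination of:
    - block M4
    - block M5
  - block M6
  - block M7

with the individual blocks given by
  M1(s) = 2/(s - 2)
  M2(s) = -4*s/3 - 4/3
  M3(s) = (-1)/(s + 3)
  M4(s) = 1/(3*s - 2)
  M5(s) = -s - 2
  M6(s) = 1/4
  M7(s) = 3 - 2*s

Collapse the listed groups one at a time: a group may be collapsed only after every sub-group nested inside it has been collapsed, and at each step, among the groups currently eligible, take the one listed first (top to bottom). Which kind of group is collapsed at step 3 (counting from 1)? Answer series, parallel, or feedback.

Answer: parallel

Working:
[1] reduce the series chain M1, M2
[2] apply the feedback formula to (M1*M2), M3
[3] reduce the parallel group M4, M5
[4] reduce the series chain [(M1*M2)/(1+(M1*M2)*M3)], (M4+M5), M6, M7
At step 3 the group reduced is parallel.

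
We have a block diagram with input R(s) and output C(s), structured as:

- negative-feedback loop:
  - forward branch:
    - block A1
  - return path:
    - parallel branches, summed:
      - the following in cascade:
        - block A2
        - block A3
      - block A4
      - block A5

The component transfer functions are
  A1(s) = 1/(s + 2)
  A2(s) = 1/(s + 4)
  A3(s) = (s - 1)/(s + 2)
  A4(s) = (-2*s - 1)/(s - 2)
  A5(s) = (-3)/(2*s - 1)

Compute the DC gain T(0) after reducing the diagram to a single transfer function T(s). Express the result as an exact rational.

Step 1. reduce the series chain A2, A3; result (s - 1)/(s^2 + 6*s + 8)
Step 2. add (A2*A3), A4, A5 (parallel); result (-4*s^4 - 25*s^3 - 50*s^2 + 25*s + 54)/(2*s^4 + 7*s^3 - 12*s^2 - 28*s + 16)
Step 3. collapse the loop (A1 forward, ((A2*A3)+A4+A5) return); result (2*s^4 + 7*s^3 - 12*s^2 - 28*s + 16)/(2*s^5 + 7*s^4 - 23*s^3 - 102*s^2 - 15*s + 86)
That last expression is T(s); at s = 0 only the constant terms survive, so T(0) = 16/86 = 8/43.

Hence the answer: 8/43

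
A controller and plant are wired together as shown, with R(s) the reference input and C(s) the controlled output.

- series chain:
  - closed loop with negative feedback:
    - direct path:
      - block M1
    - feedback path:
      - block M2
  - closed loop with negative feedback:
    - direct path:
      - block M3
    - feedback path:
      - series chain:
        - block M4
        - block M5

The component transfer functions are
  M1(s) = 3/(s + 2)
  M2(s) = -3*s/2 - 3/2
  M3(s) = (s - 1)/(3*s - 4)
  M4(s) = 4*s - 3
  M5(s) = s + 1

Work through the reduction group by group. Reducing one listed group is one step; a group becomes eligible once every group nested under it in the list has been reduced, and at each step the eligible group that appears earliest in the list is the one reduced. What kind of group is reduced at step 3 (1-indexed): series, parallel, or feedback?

The answer is feedback.

Reasoning:
(1) feedback reduction of M1, M2
(2) cascade M4, M5
(3) reduce the feedback loop with forward M3 and return (M4*M5)
(4) reduce the series chain [M1/(1+M1*M2)], [M3/(1+M3*(M4*M5))]
At step 3 the group reduced is feedback.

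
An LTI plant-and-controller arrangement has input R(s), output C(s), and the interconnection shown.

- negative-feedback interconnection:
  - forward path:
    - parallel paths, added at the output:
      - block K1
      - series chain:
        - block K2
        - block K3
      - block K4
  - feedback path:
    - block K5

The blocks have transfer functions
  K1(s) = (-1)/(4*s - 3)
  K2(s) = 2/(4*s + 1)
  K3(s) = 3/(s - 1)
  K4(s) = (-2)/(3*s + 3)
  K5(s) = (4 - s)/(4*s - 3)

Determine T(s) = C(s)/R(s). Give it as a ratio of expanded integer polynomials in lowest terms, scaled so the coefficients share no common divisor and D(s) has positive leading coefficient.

(1) multiply K2, K3 (series) gives 6/(4*s^2 - 3*s - 1)
(2) reduce the parallel group K1, (K2*K3), K4 gives (-44*s^3 + 117*s^2 + 20*s - 57)/(48*s^4 - 24*s^3 - 57*s^2 + 24*s + 9)
(3) collapse the loop ((K1+(K2*K3)+K4) forward, K5 return), giving the overall T(s)

Hence the answer: (-176*s^4 + 600*s^3 - 271*s^2 - 288*s + 171)/(192*s^5 - 196*s^4 - 449*s^3 + 715*s^2 + 101*s - 255)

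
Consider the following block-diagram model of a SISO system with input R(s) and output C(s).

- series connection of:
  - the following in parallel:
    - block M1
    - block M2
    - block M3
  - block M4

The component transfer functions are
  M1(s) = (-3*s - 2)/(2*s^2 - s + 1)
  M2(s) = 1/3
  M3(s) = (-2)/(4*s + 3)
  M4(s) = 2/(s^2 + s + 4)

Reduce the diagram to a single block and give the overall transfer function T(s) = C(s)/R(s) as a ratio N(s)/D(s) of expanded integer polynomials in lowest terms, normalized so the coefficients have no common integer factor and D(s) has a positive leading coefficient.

Reducing step by step:

(1) reduce the parallel group M1, M2, M3 = (8*s^3 - 46*s^2 - 44*s - 21)/(24*s^3 + 6*s^2 + 3*s + 9)
(2) multiply (M1+M2+M3), M4 (series), giving the overall T(s)

Answer: (16*s^3 - 92*s^2 - 88*s - 42)/(24*s^5 + 30*s^4 + 105*s^3 + 36*s^2 + 21*s + 36)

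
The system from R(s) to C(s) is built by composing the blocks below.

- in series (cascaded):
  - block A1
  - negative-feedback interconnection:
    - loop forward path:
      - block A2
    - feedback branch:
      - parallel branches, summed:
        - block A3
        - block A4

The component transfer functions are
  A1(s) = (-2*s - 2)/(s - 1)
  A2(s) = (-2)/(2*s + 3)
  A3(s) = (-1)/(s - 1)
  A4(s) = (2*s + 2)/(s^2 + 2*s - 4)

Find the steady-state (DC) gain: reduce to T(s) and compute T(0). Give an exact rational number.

First reduce the diagram to T(s).

[1] sum the parallel branches A3, A4; result (s^2 - 2*s + 2)/(s^3 + s^2 - 6*s + 4)
[2] close the feedback loop around A2, (A3+A4); result (-2*s^3 - 2*s^2 + 12*s - 8)/(2*s^4 + 5*s^3 - 11*s^2 - 6*s + 8)
[3] cascade A1, [A2/(1+A2*(A3+A4))]; result (4*s^2 + 8*s - 16)/(2*s^3 + 3*s^2 - 14*s + 8)
Step 3 gives the overall T(s). Then T(0) = -16/8 = -2.

Answer: -2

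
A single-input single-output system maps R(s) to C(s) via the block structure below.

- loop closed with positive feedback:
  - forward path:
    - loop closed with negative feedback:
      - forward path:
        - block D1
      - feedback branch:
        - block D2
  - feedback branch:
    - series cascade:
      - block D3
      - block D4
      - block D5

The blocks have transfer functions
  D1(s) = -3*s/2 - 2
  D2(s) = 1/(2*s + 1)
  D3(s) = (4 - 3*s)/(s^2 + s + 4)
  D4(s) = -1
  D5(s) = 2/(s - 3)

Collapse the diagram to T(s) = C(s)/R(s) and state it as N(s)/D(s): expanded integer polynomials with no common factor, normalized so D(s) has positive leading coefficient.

Step 1 - collapse the loop (D1 forward, D2 return); result (-6*s^2 - 11*s - 4)/(s - 2)
Step 2 - series reduction of D3, D4, D5; result (6*s - 8)/(s^3 - 2*s^2 + s - 12)
Step 3 - feedback reduction of [D1/(1+D1*D2)], (D3*D4*D5), which is the overall transfer function T(s) = C(s)/R(s) in lowest terms

Therefore the answer is (-6*s^5 + s^4 + 12*s^3 + 69*s^2 + 128*s + 48)/(s^4 + 32*s^3 + 23*s^2 - 78*s - 8).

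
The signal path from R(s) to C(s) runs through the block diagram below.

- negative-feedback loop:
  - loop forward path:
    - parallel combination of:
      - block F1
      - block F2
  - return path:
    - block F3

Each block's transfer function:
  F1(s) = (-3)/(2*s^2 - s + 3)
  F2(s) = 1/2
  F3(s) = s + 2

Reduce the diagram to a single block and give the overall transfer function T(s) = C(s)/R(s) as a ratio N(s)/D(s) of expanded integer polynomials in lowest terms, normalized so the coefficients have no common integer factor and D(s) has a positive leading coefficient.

Step 1. reduce the parallel group F1, F2 -> (2*s^2 - s - 3)/(4*s^2 - 2*s + 6)
Step 2. apply the feedback formula to (F1+F2), F3 - this is the overall T(s), already in the required normalized form

Answer: (2*s^2 - s - 3)/(2*s^3 + 7*s^2 - 7*s)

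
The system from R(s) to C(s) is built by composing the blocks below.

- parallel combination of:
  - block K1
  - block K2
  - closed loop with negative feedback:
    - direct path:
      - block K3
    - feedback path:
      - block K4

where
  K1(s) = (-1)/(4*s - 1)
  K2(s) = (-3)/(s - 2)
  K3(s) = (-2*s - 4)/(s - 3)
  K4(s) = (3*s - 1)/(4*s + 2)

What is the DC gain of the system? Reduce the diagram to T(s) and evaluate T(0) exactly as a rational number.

[1] reduce the feedback loop with forward K3 and return K4 gives (4*s^2 + 10*s + 4)/(s^2 + 10*s + 1)
[2] reduce the parallel group K1, K2, [K3/(1+K3*K4)] gives (16*s^4 - 9*s^3 - 191*s^2 + 21*s + 13)/(4*s^4 + 31*s^3 - 84*s^2 + 11*s + 2)
Evaluating the step-2 result (the overall T(s)) at s = 0 gives T(0) = 13/2.

Final answer: 13/2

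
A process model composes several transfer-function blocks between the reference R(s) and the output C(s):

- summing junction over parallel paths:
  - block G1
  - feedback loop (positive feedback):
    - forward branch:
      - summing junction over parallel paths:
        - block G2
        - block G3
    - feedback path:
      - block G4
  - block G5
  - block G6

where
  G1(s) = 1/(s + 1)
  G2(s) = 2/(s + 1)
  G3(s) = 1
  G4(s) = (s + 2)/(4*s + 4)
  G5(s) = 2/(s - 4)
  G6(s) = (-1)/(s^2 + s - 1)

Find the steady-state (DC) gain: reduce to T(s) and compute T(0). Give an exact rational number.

Reducing step by step:

Step 1: add G2, G3 (parallel) -> (s + 3)/(s + 1)
Step 2: feedback reduction of (G2+G3), G4 -> (4*s^2 + 16*s + 12)/(3*s^2 + 3*s - 2)
Step 3: combine G1, [(G2+G3)/(1-(G2+G3)*G4)], G5, G6 in parallel -> (4*s^6 + 17*s^5 - 43*s^4 - 168*s^3 - 84*s^2 + 74*s + 36)/(3*s^6 - 3*s^5 - 32*s^4 - 23*s^3 + 25*s^2 + 14*s - 8)
DC gain: substitute s = 0 into T(s) from step 3: T(0) = 36/(-8) = -9/2.

Answer: -9/2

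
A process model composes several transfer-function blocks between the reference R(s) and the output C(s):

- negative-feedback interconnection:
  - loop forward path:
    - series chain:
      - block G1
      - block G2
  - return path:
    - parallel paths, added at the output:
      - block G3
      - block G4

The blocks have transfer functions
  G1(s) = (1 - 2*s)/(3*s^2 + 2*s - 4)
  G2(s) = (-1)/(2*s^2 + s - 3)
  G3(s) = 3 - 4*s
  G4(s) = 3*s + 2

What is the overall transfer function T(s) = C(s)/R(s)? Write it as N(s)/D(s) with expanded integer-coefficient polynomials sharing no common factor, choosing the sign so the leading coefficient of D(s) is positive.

Step 1: multiply G1, G2 (series) -> (2*s - 1)/(6*s^4 + 7*s^3 - 15*s^2 - 10*s + 12)
Step 2: reduce the parallel group G3, G4 -> 5 - s
Step 3: apply the feedback formula to (G1*G2), (G3+G4); the result is T(s) itself (integer coefficients, no common factor, positive leading denominator coefficient)

Therefore the answer is (2*s - 1)/(6*s^4 + 7*s^3 - 17*s^2 + s + 7).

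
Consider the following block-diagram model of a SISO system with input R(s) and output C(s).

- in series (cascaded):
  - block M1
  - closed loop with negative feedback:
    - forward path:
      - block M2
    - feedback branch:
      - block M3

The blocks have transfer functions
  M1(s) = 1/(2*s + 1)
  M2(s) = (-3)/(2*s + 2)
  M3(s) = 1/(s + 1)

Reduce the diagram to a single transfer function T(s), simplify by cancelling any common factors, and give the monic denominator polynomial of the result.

Step 1 - reduce the feedback loop with forward M2 and return M3: (-3*s - 3)/(2*s^2 + 4*s - 1)
Step 2 - reduce the series chain M1, [M2/(1+M2*M3)]: (-3*s - 3)/(4*s^3 + 10*s^2 + 2*s - 1)
Step 2 gives the fully reduced T(s), with no common factor left to cancel. The denominator's leading coefficient is 4, so divide each of its coefficients by 4 to get the monic form.

Final answer: s^3 + 5*s^2/2 + s/2 - 1/4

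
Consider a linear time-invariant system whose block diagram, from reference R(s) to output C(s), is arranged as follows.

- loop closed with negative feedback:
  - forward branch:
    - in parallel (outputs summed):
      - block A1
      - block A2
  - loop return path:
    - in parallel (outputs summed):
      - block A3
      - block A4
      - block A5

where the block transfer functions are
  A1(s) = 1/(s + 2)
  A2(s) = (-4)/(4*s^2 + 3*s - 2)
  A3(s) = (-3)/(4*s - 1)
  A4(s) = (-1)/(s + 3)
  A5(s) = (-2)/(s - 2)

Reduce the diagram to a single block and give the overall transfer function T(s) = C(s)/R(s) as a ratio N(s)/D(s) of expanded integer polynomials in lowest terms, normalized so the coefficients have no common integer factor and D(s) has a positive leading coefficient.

1. combine A1, A2 in parallel; result (4*s^2 - s - 10)/(4*s^3 + 11*s^2 + 4*s - 4)
2. add A3, A4, A5 (parallel); result (-15*s^2 - 16*s + 22)/(4*s^3 + 3*s^2 - 25*s + 6)
3. collapse the loop ((A1+A2) forward, (A3+A4+A5) return); the result is T(s) itself (integer coefficients, no common factor, positive leading denominator coefficient)

Answer: (16*s^5 + 8*s^4 - 143*s^3 + 19*s^2 + 244*s - 60)/(16*s^6 + 56*s^5 - 111*s^4 - 304*s^3 + 208*s^2 + 262*s - 244)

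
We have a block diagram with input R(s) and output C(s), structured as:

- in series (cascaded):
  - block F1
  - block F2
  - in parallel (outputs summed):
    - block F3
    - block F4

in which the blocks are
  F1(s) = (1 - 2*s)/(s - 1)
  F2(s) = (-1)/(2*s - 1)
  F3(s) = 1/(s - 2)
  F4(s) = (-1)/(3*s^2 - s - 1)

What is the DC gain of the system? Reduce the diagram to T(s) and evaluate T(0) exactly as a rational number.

Step 1 - reduce the parallel group F3, F4 -> (3*s^2 - 2*s + 1)/(3*s^3 - 7*s^2 + s + 2)
Step 2 - cascade F1, F2, (F3+F4) -> (3*s^2 - 2*s + 1)/(3*s^4 - 10*s^3 + 8*s^2 + s - 2)
Evaluating the step-2 result (the overall T(s)) at s = 0 gives T(0) = 1/(-2) = -1/2.

Answer: -1/2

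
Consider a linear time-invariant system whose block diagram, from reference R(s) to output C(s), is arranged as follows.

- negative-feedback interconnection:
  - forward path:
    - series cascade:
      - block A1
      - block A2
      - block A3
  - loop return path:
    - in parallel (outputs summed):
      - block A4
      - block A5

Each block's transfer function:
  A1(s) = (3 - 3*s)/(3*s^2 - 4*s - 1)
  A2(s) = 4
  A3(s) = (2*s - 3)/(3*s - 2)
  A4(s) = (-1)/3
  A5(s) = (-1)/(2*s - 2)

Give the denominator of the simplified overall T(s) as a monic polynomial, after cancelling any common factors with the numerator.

[1] series reduction of A1, A2, A3 = (-24*s^2 + 60*s - 36)/(9*s^3 - 18*s^2 + 5*s + 2)
[2] combine A4, A5 in parallel = (-2*s - 1)/(6*s - 6)
[3] feedback reduction of (A1*A2*A3), (A4+A5) = (-24*s^2 + 60*s - 36)/(9*s^3 - 10*s^2 - 3*s - 4)
No further cancellation is possible in the step-3 result, so that is T(s). Its denominator becomes monic after dividing by the leading coefficient 9.

Therefore the answer is s^3 - 10*s^2/9 - s/3 - 4/9.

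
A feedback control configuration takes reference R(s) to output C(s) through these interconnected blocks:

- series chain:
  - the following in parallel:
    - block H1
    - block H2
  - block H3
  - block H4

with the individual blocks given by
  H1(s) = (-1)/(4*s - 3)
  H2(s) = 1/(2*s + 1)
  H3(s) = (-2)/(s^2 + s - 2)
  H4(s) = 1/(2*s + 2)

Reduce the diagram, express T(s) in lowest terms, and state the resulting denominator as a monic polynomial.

(1) reduce the parallel group H1, H2: (2*s - 4)/(8*s^2 - 2*s - 3)
(2) reduce the series chain (H1+H2), H3, H4: (4 - 2*s)/(8*s^5 + 14*s^4 - 15*s^3 - 20*s^2 + 7*s + 6)
No further cancellation is possible in the step-2 result, so that is T(s). Its denominator becomes monic after dividing by the leading coefficient 8.

Answer: s^5 + 7*s^4/4 - 15*s^3/8 - 5*s^2/2 + 7*s/8 + 3/4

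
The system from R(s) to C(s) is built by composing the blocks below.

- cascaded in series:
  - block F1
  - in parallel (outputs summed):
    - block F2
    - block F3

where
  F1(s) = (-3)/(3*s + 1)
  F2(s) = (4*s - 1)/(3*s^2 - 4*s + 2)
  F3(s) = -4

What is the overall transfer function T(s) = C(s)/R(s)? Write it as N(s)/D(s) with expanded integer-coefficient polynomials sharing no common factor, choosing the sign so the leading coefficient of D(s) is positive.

Reducing step by step:

[1] add F2, F3 (parallel) gives (-12*s^2 + 20*s - 9)/(3*s^2 - 4*s + 2)
[2] combine F1, (F2+F3) in series, which is the overall transfer function T(s) = C(s)/R(s) in lowest terms

Answer: (36*s^2 - 60*s + 27)/(9*s^3 - 9*s^2 + 2*s + 2)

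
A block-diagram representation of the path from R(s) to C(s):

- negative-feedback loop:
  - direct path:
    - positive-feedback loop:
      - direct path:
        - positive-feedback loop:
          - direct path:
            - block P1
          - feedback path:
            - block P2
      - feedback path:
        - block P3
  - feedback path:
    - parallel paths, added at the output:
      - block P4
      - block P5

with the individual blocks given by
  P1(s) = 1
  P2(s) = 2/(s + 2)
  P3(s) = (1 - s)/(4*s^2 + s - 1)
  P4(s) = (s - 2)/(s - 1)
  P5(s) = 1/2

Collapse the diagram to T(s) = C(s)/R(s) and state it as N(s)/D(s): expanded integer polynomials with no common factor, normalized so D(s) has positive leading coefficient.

Reducing step by step:

Step 1. apply the feedback formula to P1, P2 -> (s + 2)/s
Step 2. reduce the feedback loop with forward [P1/(1-P1*P2)] and return P3 -> (4*s^3 + 9*s^2 + s - 2)/(4*s^3 + 2*s^2 - 2)
Step 3. reduce the parallel group P4, P5 -> (3*s - 5)/(2*s - 2)
Step 4. reduce the feedback loop with forward [[P1/(1-P1*P2)]/(1-[P1/(1-P1*P2)]*P3)] and return (P4+P5), which is the overall transfer function T(s) = C(s)/R(s) in lowest terms

Answer: (8*s^4 + 10*s^3 - 16*s^2 - 6*s + 4)/(20*s^4 + 3*s^3 - 46*s^2 - 15*s + 14)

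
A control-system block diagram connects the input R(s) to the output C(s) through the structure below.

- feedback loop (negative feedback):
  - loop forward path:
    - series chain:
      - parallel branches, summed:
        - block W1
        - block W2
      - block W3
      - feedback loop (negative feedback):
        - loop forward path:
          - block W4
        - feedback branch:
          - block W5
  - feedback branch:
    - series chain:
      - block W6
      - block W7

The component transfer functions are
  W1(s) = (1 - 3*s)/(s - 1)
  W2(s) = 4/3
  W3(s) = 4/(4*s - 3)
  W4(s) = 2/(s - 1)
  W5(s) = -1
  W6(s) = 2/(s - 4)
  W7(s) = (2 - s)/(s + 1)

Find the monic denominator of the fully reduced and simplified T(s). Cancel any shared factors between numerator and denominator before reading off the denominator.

Reducing step by step:

(1) add W1, W2 (parallel) -> (-5*s - 1)/(3*s - 3)
(2) collapse the loop (W4 forward, W5 return) -> 2/(s - 3)
(3) multiply (W1+W2), W3, [W4/(1+W4*W5)] (series) -> (-40*s - 8)/(12*s^3 - 57*s^2 + 72*s - 27)
(4) multiply W6, W7 (series) -> (4 - 2*s)/(s^2 - 3*s - 4)
(5) collapse the loop (((W1+W2)*W3*[W4/(1+W4*W5)]) forward, (W6*W7) return) -> (-40*s^3 + 112*s^2 + 184*s + 32)/(12*s^5 - 93*s^4 + 195*s^3 + 65*s^2 - 351*s + 76)
Step 5 gives the fully reduced T(s), with no common factor left to cancel. The denominator's leading coefficient is 12, so divide each of its coefficients by 12 to get the monic form.

Answer: s^5 - 31*s^4/4 + 65*s^3/4 + 65*s^2/12 - 117*s/4 + 19/3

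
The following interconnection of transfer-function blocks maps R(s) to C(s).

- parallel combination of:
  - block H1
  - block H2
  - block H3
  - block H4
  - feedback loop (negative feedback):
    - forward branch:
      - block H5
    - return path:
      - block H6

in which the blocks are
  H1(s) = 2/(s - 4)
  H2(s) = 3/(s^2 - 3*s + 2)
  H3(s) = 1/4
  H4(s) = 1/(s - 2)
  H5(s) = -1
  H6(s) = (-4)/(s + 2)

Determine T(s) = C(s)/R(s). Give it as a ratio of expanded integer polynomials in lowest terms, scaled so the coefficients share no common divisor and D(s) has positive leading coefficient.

[1] apply the feedback formula to H5, H6 gives (-s - 2)/(s + 6)
[2] combine H1, H2, H3, H4, [H5/(1+H5*H6)] in parallel: this yields T(s), and no further normalization is needed

Answer: (-3*s^4 + 31*s^3 + 12*s^2 - 212*s - 80)/(4*s^4 - 4*s^3 - 112*s^2 + 304*s - 192)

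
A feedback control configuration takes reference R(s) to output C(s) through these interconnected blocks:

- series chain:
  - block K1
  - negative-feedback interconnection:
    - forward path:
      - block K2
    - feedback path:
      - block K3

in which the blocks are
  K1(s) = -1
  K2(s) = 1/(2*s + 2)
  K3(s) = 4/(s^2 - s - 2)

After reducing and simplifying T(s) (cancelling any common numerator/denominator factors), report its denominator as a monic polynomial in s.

Reducing step by step:

(1) close the feedback loop around K2, K3 -> (s^2 - s - 2)/(2*s^3 - 6*s)
(2) series reduction of K1, [K2/(1+K2*K3)] -> (-s^2 + s + 2)/(2*s^3 - 6*s)
That last expression is T(s), already simplified. Scaling its denominator by 1/2 (the reciprocal of the leading coefficient) yields the monic denominator.

Answer: s^3 - 3*s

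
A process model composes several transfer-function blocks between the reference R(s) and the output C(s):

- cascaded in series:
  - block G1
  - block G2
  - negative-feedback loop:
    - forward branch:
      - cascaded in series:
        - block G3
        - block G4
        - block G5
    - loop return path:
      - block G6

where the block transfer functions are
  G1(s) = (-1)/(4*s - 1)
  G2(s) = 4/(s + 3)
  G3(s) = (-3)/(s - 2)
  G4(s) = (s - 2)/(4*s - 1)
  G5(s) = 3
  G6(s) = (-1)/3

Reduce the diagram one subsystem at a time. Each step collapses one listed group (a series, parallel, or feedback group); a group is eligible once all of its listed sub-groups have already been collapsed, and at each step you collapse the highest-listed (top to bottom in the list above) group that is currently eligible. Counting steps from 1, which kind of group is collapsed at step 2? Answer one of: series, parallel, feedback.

The answer is feedback.

Reasoning:
[1] multiply G3, G4, G5 (series)
[2] apply the feedback formula to (G3*G4*G5), G6
[3] cascade G1, G2, [(G3*G4*G5)/(1+(G3*G4*G5)*G6)]
Step 2: feedback.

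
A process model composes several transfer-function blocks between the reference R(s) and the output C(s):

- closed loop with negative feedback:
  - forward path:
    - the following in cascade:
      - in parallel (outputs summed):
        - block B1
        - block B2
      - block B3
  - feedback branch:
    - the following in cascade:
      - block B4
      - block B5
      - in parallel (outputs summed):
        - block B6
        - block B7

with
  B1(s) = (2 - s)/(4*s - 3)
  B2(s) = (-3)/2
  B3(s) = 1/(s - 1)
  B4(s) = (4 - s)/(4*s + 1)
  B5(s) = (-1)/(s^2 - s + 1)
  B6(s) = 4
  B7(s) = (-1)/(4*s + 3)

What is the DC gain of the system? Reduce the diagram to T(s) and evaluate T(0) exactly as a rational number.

First reduce the diagram to T(s).

(1) reduce the parallel group B1, B2 = (13 - 14*s)/(8*s - 6)
(2) multiply (B1+B2), B3 (series) = (13 - 14*s)/(8*s^2 - 14*s + 6)
(3) reduce the parallel group B6, B7 = (16*s + 11)/(4*s + 3)
(4) series reduction of B4, B5, (B6+B7) = (16*s^2 - 53*s - 44)/(16*s^4 + 3*s^2 + 13*s + 3)
(5) close the feedback loop around ((B1+B2)*B3), (B4*B5*(B6+B7)) = (-224*s^5 + 208*s^4 - 42*s^3 - 143*s^2 + 127*s + 39)/(128*s^6 - 224*s^5 + 120*s^4 - 162*s^3 + 810*s^2 - 37*s - 554)
Step 5 gives the overall T(s). Then T(0) = 39/(-554) = -39/554.

Answer: -39/554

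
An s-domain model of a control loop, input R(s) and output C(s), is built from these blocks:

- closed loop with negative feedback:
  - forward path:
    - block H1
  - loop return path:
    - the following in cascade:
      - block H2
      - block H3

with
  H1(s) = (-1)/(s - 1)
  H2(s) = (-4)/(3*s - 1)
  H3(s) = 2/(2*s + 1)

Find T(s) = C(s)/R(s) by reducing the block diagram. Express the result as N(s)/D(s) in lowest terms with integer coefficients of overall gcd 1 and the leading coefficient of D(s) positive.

Reducing step by step:

1. combine H2, H3 in series; result (-8)/(6*s^2 + s - 1)
2. collapse the loop (H1 forward, (H2*H3) return), which is the overall transfer function T(s) = C(s)/R(s) in lowest terms

Answer: (-6*s^2 - s + 1)/(6*s^3 - 5*s^2 - 2*s + 9)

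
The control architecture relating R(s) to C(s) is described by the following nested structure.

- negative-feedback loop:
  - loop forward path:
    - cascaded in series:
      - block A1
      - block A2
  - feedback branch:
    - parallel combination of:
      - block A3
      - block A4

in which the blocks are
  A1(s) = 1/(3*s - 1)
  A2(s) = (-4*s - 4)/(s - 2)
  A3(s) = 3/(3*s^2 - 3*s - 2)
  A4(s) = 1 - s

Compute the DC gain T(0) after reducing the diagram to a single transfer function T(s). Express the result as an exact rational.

Answer: -1

Working:
Step 1: reduce the series chain A1, A2 gives (-4*s - 4)/(3*s^2 - 7*s + 2)
Step 2: reduce the parallel group A3, A4 gives (-3*s^3 + 6*s^2 - s + 1)/(3*s^2 - 3*s - 2)
Step 3: apply the feedback formula to (A1*A2), (A3+A4) gives (-12*s^3 + 20*s + 8)/(21*s^4 - 42*s^3 + s^2 + 8*s - 8)
That last expression is T(s); at s = 0 only the constant terms survive, so T(0) = 8/(-8) = -1.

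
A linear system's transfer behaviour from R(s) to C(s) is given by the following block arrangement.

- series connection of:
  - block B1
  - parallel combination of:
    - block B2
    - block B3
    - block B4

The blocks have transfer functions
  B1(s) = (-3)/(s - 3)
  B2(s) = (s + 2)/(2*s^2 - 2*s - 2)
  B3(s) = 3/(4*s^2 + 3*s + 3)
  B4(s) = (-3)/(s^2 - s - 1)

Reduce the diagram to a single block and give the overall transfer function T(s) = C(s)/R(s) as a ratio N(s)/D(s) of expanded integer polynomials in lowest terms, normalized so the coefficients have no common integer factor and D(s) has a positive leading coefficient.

Answer: (-12*s^3 + 21*s^2 + 45*s + 54)/(8*s^5 - 26*s^4 - 2*s^3 + 12*s^2 + 30*s + 18)

Working:
(1) combine B2, B3, B4 in parallel; result (4*s^3 - 7*s^2 - 15*s - 18)/(8*s^4 - 2*s^3 - 8*s^2 - 12*s - 6)
(2) multiply B1, (B2+B3+B4) (series); the result is T(s) itself (integer coefficients, no common factor, positive leading denominator coefficient)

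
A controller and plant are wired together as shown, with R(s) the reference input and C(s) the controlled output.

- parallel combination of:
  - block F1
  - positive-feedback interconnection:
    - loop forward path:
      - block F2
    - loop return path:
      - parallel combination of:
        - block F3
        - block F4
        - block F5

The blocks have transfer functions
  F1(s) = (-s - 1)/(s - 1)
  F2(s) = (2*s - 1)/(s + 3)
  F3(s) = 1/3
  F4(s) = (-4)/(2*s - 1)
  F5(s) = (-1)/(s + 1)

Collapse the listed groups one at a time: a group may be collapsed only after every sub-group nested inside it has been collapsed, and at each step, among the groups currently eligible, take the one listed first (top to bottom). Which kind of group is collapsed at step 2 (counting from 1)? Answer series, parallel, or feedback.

Answer: feedback

Working:
(1) reduce the parallel group F3, F4, F5
(2) reduce the feedback loop with forward F2 and return (F3+F4+F5)
(3) sum the parallel branches F1, [F2/(1-F2*(F3+F4+F5))]
Step 2: feedback.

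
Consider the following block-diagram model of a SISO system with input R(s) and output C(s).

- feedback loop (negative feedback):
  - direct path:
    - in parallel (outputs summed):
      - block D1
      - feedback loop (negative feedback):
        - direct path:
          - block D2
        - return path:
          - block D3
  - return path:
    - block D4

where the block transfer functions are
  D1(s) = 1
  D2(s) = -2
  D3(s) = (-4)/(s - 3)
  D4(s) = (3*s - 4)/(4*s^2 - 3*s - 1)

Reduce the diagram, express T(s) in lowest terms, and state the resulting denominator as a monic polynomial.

Step 1 - collapse the loop (D2 forward, D3 return) = (6 - 2*s)/(s + 5)
Step 2 - parallel reduction of D1, [D2/(1+D2*D3)] = (11 - s)/(s + 5)
Step 3 - collapse the loop ((D1+[D2/(1+D2*D3)]) forward, D4 return) = (-4*s^3 + 47*s^2 - 32*s - 11)/(4*s^3 + 14*s^2 + 21*s - 49)
The result of step 3 is T(s) in lowest terms. Its denominator has leading coefficient 4; dividing the denominator through by 4 makes it monic.

Therefore the answer is s^3 + 7*s^2/2 + 21*s/4 - 49/4.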